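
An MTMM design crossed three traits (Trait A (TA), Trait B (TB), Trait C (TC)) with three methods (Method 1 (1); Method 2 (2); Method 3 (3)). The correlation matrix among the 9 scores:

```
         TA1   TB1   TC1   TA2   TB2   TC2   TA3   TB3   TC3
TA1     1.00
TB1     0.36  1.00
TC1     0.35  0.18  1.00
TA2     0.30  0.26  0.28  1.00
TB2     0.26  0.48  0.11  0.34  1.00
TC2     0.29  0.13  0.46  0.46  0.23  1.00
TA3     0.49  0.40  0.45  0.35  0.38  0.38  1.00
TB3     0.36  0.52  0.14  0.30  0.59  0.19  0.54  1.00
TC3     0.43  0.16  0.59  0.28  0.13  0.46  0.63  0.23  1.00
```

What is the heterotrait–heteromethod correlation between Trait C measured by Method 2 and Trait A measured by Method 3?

Different traits and methods: r(TC2, TA3) = 0.38.

0.38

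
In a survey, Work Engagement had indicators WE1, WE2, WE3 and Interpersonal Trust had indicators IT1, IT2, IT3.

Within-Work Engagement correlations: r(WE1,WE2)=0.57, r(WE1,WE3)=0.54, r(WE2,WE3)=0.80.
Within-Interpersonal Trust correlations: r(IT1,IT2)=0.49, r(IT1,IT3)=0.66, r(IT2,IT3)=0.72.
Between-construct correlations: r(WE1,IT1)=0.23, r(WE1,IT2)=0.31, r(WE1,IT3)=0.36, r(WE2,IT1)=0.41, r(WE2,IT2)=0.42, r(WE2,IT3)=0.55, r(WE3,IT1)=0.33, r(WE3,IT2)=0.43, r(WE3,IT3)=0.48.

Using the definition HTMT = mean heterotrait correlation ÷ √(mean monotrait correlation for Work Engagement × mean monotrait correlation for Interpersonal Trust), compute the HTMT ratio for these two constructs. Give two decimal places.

Mean heterotrait r = 3.52/9 = 0.3911.
Mean within-WE = 1.91/3 = 0.6367; mean within-IT = 1.87/3 = 0.6233.
Geometric mean = √(0.6367 × 0.6233) = 0.6300.
HTMT = 0.3911 / 0.6300 = 0.62.

0.62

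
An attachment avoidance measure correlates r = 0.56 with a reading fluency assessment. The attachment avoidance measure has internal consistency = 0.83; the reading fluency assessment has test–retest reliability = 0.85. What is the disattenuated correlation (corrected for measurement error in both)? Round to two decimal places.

r_true = r_obs / √(r_xx · r_yy) = 0.56 / √(0.83 × 0.85) = 0.56 / √0.7055 = 0.56 / 0.8399 ≈ 0.67.

0.67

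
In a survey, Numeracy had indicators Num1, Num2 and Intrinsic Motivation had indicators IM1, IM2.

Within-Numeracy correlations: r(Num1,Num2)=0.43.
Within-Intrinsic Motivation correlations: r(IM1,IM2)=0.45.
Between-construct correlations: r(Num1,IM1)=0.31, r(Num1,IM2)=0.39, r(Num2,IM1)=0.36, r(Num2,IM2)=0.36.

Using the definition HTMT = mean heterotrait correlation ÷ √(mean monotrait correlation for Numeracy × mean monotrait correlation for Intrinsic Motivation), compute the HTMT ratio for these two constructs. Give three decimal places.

Mean heterotrait r = 1.42/4 = 0.3550.
Mean within-Num = 0.43/1 = 0.4300; mean within-IM = 0.45/1 = 0.4500.
Geometric mean = √(0.4300 × 0.4500) = 0.4399.
HTMT = 0.3550 / 0.4399 = 0.807.

0.807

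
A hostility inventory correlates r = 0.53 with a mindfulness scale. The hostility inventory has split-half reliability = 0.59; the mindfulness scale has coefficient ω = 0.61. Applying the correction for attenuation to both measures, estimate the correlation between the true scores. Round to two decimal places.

0.88

r_true = r_obs / √(r_xx · r_yy) = 0.53 / √(0.59 × 0.61) = 0.53 / √0.3599 = 0.53 / 0.5999 ≈ 0.88.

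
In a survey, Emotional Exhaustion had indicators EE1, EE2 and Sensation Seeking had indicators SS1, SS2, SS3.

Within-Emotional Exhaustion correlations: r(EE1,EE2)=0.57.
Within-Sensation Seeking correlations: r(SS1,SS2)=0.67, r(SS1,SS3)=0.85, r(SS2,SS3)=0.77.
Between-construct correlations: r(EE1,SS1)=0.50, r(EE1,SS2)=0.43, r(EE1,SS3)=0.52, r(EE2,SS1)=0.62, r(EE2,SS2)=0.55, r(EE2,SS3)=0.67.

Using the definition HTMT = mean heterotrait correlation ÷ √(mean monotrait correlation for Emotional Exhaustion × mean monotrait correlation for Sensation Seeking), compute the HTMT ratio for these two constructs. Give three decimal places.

0.831

Between-construct mean = 3.29/6 = 0.5483.
Mean within-EE = 0.57/1 = 0.5700; mean within-SS = 2.29/3 = 0.7633.
Geometric mean = √(0.5700 × 0.7633) = 0.6596.
HTMT = 0.5483 / 0.6596 = 0.831.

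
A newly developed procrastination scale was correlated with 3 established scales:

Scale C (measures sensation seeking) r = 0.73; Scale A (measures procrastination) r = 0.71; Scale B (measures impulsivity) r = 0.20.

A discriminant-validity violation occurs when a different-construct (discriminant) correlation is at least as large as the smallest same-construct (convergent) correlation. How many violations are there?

1

Convergent (same construct = procrastination): Scale A.
Smallest convergent = 0.71. Discriminant values: 0.73, 0.20; count ≥ 0.71 → 1.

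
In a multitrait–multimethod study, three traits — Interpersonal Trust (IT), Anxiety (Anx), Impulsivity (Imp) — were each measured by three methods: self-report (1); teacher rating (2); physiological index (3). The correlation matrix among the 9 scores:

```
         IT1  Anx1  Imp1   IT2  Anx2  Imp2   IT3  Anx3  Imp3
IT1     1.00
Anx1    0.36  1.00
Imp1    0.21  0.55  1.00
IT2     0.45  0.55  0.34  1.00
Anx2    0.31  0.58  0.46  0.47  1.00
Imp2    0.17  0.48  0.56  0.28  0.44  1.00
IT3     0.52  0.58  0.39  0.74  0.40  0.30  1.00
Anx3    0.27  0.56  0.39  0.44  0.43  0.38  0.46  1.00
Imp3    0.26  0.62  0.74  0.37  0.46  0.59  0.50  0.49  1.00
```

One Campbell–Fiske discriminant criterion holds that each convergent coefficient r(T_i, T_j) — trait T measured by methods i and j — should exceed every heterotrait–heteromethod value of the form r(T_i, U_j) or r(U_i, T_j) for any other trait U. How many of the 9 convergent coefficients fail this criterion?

Convergent coefficients and their comparison sets:
IT (methods 1·2): 0.45 vs {0.31, 0.55, 0.17, 0.34} → fail.
IT (methods 1·3): 0.52 vs {0.27, 0.58, 0.26, 0.39} → fail.
IT (methods 2·3): 0.74 vs {0.44, 0.40, 0.37, 0.30} → pass.
Anx (methods 1·2): 0.58 vs {0.55, 0.31, 0.48, 0.46} → pass.
Anx (methods 1·3): 0.56 vs {0.58, 0.27, 0.62, 0.39} → fail.
Anx (methods 2·3): 0.43 vs {0.40, 0.44, 0.46, 0.38} → fail.
Imp (methods 1·2): 0.56 vs {0.34, 0.17, 0.46, 0.48} → pass.
Imp (methods 1·3): 0.74 vs {0.39, 0.26, 0.39, 0.62} → pass.
Imp (methods 2·3): 0.59 vs {0.30, 0.37, 0.38, 0.46} → pass.
4 of 9 fail.

4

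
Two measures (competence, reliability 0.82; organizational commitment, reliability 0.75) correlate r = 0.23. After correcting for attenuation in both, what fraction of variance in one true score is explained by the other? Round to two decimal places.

Disattenuated r = 0.23 / √(0.82 × 0.75) = 0.23 / 0.7842 = 0.2933.
Shared true-score variance = 0.2933² = 0.0860 ≈ 0.09.

0.09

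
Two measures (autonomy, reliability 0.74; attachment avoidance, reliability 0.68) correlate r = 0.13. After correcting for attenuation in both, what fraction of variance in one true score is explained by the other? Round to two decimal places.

Disattenuated r = 0.13 / √(0.74 × 0.68) = 0.13 / 0.7094 = 0.1833.
Shared true-score variance = 0.1833² = 0.0336 ≈ 0.03.

0.03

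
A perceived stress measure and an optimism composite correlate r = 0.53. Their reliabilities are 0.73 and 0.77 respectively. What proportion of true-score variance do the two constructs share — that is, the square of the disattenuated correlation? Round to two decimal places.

0.50

Disattenuated r = 0.53 / √(0.73 × 0.77) = 0.53 / 0.7497 = 0.7069.
Shared true-score variance = 0.7069² = 0.4997 ≈ 0.50.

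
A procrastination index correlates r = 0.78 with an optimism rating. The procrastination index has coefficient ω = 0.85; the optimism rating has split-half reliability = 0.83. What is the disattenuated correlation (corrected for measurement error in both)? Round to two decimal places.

0.93

r_true = r_obs / √(r_xx · r_yy) = 0.78 / √(0.85 × 0.83) = 0.78 / √0.7055 = 0.78 / 0.8399 ≈ 0.93.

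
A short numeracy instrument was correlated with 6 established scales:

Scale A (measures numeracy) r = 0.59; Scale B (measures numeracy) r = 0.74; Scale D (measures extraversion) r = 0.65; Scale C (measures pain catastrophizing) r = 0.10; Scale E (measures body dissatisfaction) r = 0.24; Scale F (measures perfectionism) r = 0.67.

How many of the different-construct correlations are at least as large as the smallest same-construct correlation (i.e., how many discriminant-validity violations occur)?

Convergent (same construct = numeracy): Scale A, Scale B.
Smallest convergent = 0.59. Discriminant values: 0.65, 0.10, 0.24, 0.67; count ≥ 0.59 → 2.

2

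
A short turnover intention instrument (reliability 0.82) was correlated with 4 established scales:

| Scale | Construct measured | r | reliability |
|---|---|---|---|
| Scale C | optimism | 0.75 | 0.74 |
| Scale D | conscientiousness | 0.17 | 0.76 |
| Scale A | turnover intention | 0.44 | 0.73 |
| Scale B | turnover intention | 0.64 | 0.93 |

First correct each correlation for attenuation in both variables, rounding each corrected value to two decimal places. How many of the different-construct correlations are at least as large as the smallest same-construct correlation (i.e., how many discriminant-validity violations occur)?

Disattenuated r (r / √(r_scale · r_new)):
  Scale C (disc): 0.75 / √(0.74·0.82) = 0.96
  Scale D (disc): 0.17 / √(0.76·0.82) = 0.22
  Scale A (conv): 0.44 / √(0.73·0.82) = 0.57
  Scale B (conv): 0.64 / √(0.93·0.82) = 0.73
Smallest convergent = 0.57. Discriminant values: 0.96, 0.22; count ≥ 0.57 → 1.

1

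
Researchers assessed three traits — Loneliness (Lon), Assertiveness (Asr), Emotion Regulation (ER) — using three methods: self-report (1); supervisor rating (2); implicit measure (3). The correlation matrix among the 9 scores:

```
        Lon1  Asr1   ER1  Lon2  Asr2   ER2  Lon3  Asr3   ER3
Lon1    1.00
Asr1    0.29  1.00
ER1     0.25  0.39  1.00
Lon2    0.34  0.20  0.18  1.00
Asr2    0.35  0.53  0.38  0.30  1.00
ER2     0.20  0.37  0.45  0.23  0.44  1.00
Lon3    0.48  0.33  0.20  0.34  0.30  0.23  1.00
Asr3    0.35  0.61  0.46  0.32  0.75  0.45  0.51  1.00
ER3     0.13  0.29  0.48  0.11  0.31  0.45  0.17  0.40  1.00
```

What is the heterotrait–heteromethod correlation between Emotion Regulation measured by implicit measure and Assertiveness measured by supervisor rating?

Different traits and methods: r(ER3, Asr2) = 0.31.

0.31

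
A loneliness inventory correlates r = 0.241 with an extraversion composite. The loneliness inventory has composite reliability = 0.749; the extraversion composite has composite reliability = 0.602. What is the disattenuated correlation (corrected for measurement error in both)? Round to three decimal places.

r_true = r_obs / √(r_xx · r_yy) = 0.241 / √(0.749 × 0.602) = 0.241 / √0.450898 = 0.241 / 0.6715 ≈ 0.359.

0.359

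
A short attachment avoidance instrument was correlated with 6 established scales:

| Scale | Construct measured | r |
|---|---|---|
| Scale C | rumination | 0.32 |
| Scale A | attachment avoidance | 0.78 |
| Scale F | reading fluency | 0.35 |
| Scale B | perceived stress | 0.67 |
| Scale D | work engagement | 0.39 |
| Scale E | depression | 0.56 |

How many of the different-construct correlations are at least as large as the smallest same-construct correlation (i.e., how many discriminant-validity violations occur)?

Convergent (same construct = attachment avoidance): Scale A.
Smallest convergent = 0.78. Discriminant values: 0.32, 0.35, 0.67, 0.39, 0.56; count ≥ 0.78 → 0.

0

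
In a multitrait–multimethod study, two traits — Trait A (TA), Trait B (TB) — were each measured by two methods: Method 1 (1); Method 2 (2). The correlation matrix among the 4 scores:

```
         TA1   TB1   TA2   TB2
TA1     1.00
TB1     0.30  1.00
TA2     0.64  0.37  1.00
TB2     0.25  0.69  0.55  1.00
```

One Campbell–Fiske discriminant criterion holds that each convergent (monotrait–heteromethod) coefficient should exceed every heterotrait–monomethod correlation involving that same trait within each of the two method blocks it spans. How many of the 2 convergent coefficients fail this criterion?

Checking each validity diagonal entry against its comparison values:
TA (methods 1·2): 0.64 vs {0.30, 0.55} → pass.
TB (methods 1·2): 0.69 vs {0.30, 0.55} → pass.
0 of 2 fail.

0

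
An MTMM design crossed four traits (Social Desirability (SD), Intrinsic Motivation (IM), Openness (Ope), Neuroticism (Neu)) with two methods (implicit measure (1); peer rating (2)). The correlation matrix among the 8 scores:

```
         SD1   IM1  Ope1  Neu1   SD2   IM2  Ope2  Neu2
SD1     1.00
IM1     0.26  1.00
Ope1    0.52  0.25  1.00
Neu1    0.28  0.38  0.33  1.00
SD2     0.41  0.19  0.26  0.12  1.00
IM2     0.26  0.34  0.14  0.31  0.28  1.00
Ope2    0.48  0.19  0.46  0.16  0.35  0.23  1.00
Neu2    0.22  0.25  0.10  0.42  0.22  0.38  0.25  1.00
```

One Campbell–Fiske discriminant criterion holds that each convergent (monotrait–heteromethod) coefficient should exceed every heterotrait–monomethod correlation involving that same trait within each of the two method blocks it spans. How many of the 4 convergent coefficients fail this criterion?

Each convergent coefficient versus the relevant comparison correlations:
SD (methods 1·2): 0.41 vs {0.26, 0.28, 0.52, 0.35, 0.28, 0.22} → fail.
IM (methods 1·2): 0.34 vs {0.26, 0.28, 0.25, 0.23, 0.38, 0.38} → fail.
Ope (methods 1·2): 0.46 vs {0.52, 0.35, 0.25, 0.23, 0.33, 0.25} → fail.
Neu (methods 1·2): 0.42 vs {0.28, 0.22, 0.38, 0.38, 0.33, 0.25} → pass.
3 of 4 fail.

3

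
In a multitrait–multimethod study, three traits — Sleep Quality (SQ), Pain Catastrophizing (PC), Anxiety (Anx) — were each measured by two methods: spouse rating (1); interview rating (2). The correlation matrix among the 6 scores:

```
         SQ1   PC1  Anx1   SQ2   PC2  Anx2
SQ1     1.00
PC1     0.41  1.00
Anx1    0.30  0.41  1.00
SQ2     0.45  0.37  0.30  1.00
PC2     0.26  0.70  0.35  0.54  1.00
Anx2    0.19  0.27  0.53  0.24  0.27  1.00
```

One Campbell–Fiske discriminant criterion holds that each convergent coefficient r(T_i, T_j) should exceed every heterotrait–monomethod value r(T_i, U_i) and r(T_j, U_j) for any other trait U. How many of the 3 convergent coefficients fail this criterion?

1

Convergent coefficients and their comparison sets:
SQ (methods 1·2): 0.45 vs {0.41, 0.54, 0.30, 0.24} → fail.
PC (methods 1·2): 0.70 vs {0.41, 0.54, 0.41, 0.27} → pass.
Anx (methods 1·2): 0.53 vs {0.30, 0.24, 0.41, 0.27} → pass.
1 of 3 fail.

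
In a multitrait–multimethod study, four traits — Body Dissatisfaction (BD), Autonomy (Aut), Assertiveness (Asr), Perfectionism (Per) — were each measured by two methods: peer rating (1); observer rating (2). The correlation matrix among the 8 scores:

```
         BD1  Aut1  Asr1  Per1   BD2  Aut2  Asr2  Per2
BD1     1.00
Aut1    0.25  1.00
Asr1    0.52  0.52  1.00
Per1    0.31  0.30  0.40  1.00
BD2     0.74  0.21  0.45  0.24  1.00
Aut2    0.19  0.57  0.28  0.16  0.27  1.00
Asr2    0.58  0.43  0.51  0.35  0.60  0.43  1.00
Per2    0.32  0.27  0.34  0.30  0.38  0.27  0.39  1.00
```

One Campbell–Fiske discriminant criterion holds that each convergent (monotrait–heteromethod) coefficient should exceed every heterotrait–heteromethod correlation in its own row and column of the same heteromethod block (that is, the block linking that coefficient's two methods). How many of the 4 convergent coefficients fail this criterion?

Convergent coefficients and their comparison sets:
BD (methods 1·2): 0.74 vs {0.19, 0.21, 0.58, 0.45, 0.32, 0.24} → pass.
Aut (methods 1·2): 0.57 vs {0.21, 0.19, 0.43, 0.28, 0.27, 0.16} → pass.
Asr (methods 1·2): 0.51 vs {0.45, 0.58, 0.28, 0.43, 0.34, 0.35} → fail.
Per (methods 1·2): 0.30 vs {0.24, 0.32, 0.16, 0.27, 0.35, 0.34} → fail.
2 of 4 fail.

2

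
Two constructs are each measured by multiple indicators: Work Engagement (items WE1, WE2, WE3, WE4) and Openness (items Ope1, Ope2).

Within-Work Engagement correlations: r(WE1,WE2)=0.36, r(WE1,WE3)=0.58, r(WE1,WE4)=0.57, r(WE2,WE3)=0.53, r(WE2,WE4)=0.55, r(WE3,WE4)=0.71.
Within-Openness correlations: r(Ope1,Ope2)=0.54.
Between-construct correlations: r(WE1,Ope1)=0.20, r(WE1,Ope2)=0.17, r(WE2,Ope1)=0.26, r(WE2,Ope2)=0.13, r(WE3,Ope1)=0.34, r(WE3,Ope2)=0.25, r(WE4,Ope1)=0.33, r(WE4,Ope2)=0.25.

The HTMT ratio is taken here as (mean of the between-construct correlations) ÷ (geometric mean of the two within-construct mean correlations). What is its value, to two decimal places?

Between-construct mean = 1.93/8 = 0.2413.
Mean within-WE = 3.30/6 = 0.5500; mean within-Ope = 0.54/1 = 0.5400.
Geometric mean = √(0.5500 × 0.5400) = 0.5450.
HTMT = 0.2413 / 0.5450 = 0.44.

0.44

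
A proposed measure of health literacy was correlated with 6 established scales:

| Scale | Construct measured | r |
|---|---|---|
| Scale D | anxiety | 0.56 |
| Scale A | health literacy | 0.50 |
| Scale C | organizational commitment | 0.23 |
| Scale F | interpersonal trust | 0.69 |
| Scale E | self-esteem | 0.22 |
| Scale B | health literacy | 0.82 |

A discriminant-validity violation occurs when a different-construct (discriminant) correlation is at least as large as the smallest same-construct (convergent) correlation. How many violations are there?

2

Convergent (same construct = health literacy): Scale A, Scale B.
Smallest convergent = 0.50. Discriminant values: 0.56, 0.23, 0.69, 0.22; count ≥ 0.50 → 2.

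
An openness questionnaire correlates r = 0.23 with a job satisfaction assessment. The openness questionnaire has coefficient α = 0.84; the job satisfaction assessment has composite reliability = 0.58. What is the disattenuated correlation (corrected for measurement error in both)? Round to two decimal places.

0.33

r_true = r_obs / √(r_xx · r_yy) = 0.23 / √(0.84 × 0.58) = 0.23 / √0.4872 = 0.23 / 0.6980 ≈ 0.33.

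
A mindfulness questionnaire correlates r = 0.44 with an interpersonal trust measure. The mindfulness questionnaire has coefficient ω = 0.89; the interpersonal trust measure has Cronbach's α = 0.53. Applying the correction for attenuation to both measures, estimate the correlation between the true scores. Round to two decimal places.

r_true = r_obs / √(r_xx · r_yy) = 0.44 / √(0.89 × 0.53) = 0.44 / √0.4717 = 0.44 / 0.6868 ≈ 0.64.

0.64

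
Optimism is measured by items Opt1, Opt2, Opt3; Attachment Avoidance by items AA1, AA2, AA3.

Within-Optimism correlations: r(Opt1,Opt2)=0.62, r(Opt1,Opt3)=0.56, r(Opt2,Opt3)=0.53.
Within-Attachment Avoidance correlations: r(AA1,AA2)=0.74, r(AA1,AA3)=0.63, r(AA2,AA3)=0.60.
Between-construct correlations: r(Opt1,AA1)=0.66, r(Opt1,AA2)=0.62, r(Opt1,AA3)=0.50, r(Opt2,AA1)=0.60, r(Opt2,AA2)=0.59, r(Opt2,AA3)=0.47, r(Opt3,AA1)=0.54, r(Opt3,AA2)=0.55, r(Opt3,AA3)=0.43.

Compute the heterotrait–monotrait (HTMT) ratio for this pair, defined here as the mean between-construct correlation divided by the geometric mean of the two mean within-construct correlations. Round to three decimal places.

Mean between = 4.96/9 = 0.5511.
Mean within-Opt = 1.71/3 = 0.5700; mean within-AA = 1.97/3 = 0.6567.
Geometric mean = √(0.5700 × 0.6567) = 0.6118.
HTMT = 0.5511 / 0.6118 = 0.901.

0.901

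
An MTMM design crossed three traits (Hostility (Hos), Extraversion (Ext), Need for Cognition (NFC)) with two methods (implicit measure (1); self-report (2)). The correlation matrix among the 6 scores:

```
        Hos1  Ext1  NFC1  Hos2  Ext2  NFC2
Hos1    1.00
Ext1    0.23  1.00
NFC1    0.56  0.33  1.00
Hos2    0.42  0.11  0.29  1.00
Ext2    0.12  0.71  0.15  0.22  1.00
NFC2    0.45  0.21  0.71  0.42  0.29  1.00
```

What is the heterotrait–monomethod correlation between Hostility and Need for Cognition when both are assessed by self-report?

Different traits, same method: r(Hos2, NFC2) = 0.42.

0.42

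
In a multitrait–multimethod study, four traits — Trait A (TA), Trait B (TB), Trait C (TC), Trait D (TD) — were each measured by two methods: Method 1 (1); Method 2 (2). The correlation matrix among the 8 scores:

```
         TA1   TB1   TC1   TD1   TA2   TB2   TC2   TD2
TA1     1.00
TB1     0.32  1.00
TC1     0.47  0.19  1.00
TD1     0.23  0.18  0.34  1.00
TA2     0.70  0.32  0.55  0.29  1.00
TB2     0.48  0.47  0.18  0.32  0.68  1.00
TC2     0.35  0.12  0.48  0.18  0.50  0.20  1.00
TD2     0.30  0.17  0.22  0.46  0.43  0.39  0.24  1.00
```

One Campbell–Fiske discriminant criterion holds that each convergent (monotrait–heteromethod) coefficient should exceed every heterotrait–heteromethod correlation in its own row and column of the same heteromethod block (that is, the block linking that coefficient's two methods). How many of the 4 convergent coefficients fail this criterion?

2

Each convergent coefficient versus the relevant comparison correlations:
TA (methods 1·2): 0.70 vs {0.48, 0.32, 0.35, 0.55, 0.30, 0.29} → pass.
TB (methods 1·2): 0.47 vs {0.32, 0.48, 0.12, 0.18, 0.17, 0.32} → fail.
TC (methods 1·2): 0.48 vs {0.55, 0.35, 0.18, 0.12, 0.22, 0.18} → fail.
TD (methods 1·2): 0.46 vs {0.29, 0.30, 0.32, 0.17, 0.18, 0.22} → pass.
2 of 4 fail.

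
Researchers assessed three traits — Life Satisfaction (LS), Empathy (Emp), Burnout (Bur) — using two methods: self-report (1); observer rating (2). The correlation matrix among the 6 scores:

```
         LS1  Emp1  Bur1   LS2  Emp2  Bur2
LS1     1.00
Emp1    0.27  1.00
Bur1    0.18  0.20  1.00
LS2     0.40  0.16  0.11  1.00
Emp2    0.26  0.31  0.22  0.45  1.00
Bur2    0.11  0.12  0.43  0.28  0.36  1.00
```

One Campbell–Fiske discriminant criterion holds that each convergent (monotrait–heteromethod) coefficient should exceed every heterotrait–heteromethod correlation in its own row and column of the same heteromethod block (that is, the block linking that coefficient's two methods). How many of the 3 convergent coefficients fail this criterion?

0

Checking each validity diagonal entry against its comparison values:
LS (methods 1·2): 0.40 vs {0.26, 0.16, 0.11, 0.11} → pass.
Emp (methods 1·2): 0.31 vs {0.16, 0.26, 0.12, 0.22} → pass.
Bur (methods 1·2): 0.43 vs {0.11, 0.11, 0.22, 0.12} → pass.
0 of 3 fail.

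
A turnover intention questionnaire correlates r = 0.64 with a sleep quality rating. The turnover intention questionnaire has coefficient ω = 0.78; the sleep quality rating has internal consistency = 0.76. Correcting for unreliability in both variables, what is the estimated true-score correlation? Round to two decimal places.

0.83

r_true = r_obs / √(r_xx · r_yy) = 0.64 / √(0.78 × 0.76) = 0.64 / √0.5928 = 0.64 / 0.7699 ≈ 0.83.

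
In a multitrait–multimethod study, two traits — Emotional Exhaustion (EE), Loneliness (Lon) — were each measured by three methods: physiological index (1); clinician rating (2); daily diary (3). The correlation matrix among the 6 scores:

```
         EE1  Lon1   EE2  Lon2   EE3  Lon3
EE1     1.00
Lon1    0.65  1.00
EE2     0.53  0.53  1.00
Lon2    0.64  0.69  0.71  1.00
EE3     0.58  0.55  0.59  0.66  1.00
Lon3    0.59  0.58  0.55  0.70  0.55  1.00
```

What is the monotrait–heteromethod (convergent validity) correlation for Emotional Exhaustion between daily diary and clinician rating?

0.59

Same trait (EE), different methods: r(EE3, EE2) = 0.59.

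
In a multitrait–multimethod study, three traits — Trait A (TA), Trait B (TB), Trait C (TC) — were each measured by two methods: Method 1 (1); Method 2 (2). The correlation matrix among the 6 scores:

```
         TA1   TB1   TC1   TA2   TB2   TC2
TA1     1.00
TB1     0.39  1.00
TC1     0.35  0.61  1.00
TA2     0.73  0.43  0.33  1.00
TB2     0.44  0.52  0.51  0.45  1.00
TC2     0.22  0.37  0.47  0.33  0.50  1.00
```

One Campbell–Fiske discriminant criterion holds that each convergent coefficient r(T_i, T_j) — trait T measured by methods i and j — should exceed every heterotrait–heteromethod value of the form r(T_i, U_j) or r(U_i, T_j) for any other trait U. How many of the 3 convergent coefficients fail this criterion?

Convergent coefficients and their comparison sets:
TA (methods 1·2): 0.73 vs {0.44, 0.43, 0.22, 0.33} → pass.
TB (methods 1·2): 0.52 vs {0.43, 0.44, 0.37, 0.51} → pass.
TC (methods 1·2): 0.47 vs {0.33, 0.22, 0.51, 0.37} → fail.
1 of 3 fail.

1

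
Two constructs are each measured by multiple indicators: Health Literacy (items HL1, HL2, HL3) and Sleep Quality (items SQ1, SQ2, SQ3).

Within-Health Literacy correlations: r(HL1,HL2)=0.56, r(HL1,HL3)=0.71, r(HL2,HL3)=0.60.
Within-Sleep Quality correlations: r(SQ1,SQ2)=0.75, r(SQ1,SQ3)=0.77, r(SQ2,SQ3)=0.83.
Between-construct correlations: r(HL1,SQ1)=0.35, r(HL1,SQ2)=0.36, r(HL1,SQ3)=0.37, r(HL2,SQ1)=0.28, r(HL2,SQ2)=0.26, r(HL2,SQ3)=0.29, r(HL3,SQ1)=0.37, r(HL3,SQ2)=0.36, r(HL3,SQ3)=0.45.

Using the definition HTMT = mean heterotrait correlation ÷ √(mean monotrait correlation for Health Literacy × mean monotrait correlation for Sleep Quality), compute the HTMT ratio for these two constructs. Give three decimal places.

Between-construct mean = 3.09/9 = 0.3433.
Mean within-HL = 1.87/3 = 0.6233; mean within-SQ = 2.35/3 = 0.7833.
Geometric mean = √(0.6233 × 0.7833) = 0.6987.
HTMT = 0.3433 / 0.6987 = 0.491.

0.491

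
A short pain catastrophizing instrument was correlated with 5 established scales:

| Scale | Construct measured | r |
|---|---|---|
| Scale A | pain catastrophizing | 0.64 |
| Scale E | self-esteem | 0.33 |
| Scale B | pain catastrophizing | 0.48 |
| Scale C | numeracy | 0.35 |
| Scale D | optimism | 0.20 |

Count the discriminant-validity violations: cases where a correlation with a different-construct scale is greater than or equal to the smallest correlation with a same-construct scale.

Convergent (same construct = pain catastrophizing): Scale A, Scale B.
Smallest convergent = 0.48. Discriminant values: 0.33, 0.35, 0.20; count ≥ 0.48 → 0.

0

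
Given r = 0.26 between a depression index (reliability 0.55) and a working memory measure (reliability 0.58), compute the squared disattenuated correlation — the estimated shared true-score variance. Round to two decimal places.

Disattenuated r = 0.26 / √(0.55 × 0.58) = 0.26 / 0.5648 = 0.4603.
Shared true-score variance = 0.4603² = 0.2119 ≈ 0.21.

0.21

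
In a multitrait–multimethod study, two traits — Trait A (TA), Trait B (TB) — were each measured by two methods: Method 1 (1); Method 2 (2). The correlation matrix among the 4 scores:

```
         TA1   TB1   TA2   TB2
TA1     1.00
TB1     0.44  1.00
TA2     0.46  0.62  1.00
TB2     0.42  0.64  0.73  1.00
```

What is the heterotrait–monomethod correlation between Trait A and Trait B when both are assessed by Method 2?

Different traits, same method: r(TA2, TB2) = 0.73.

0.73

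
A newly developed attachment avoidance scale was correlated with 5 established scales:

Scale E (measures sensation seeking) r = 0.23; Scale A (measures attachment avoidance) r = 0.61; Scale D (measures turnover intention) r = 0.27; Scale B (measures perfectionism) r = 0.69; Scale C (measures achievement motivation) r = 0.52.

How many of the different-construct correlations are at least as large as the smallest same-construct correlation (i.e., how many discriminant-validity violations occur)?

Convergent (same construct = attachment avoidance): Scale A.
Smallest convergent = 0.61. Discriminant values: 0.23, 0.27, 0.69, 0.52; count ≥ 0.61 → 1.

1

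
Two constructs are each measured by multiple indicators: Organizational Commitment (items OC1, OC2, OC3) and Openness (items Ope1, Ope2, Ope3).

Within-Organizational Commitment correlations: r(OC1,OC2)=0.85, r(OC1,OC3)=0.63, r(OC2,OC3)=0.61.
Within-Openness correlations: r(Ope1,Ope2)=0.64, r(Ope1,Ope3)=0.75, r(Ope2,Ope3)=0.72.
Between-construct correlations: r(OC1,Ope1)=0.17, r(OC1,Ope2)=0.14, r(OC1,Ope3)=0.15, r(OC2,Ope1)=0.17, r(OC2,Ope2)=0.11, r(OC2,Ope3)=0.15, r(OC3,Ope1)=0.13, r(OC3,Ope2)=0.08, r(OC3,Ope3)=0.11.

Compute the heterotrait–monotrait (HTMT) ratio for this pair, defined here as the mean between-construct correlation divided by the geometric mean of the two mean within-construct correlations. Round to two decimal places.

0.19

Mean heterotrait r = 1.21/9 = 0.1344.
Mean within-OC = 2.09/3 = 0.6967; mean within-Ope = 2.11/3 = 0.7033.
Geometric mean = √(0.6967 × 0.7033) = 0.7000.
HTMT = 0.1344 / 0.7000 = 0.19.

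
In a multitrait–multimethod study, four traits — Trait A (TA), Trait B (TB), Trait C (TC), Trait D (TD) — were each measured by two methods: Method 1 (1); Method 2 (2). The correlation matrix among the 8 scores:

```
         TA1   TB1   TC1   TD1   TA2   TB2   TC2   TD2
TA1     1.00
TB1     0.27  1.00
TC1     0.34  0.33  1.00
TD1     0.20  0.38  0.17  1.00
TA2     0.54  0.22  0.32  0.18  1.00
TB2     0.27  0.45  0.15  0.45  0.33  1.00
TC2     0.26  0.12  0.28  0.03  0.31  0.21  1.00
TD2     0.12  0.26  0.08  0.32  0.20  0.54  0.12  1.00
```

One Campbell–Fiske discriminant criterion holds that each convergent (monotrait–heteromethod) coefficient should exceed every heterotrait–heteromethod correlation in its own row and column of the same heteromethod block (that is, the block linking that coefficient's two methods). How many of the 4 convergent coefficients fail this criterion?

3

Each convergent coefficient versus the relevant comparison correlations:
TA (methods 1·2): 0.54 vs {0.27, 0.22, 0.26, 0.32, 0.12, 0.18} → pass.
TB (methods 1·2): 0.45 vs {0.22, 0.27, 0.12, 0.15, 0.26, 0.45} → fail.
TC (methods 1·2): 0.28 vs {0.32, 0.26, 0.15, 0.12, 0.08, 0.03} → fail.
TD (methods 1·2): 0.32 vs {0.18, 0.12, 0.45, 0.26, 0.03, 0.08} → fail.
3 of 4 fail.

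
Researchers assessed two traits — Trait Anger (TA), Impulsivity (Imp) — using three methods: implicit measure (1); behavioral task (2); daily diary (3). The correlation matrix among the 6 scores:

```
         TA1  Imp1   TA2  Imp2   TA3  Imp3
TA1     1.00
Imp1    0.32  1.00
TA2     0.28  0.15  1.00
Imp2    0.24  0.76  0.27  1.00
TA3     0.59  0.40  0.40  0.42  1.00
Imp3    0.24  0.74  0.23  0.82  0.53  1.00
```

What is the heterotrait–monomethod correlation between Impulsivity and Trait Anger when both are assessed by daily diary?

0.53

Different traits, same method: r(Imp3, TA3) = 0.53.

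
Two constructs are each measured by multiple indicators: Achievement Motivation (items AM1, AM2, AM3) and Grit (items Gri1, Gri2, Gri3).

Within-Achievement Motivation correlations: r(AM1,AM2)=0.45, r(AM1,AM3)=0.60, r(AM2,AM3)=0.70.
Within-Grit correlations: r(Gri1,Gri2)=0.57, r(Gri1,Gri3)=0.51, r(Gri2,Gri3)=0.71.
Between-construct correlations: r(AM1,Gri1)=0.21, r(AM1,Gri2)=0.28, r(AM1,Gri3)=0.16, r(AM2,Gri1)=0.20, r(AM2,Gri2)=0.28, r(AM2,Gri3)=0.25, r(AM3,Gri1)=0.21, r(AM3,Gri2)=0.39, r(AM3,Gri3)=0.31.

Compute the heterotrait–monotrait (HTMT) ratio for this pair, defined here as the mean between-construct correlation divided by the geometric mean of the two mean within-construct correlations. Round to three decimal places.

Mean between = 2.29/9 = 0.2544.
Mean within-AM = 1.75/3 = 0.5833; mean within-Gri = 1.79/3 = 0.5967.
Geometric mean = √(0.5833 × 0.5967) = 0.5900.
HTMT = 0.2544 / 0.5900 = 0.431.

0.431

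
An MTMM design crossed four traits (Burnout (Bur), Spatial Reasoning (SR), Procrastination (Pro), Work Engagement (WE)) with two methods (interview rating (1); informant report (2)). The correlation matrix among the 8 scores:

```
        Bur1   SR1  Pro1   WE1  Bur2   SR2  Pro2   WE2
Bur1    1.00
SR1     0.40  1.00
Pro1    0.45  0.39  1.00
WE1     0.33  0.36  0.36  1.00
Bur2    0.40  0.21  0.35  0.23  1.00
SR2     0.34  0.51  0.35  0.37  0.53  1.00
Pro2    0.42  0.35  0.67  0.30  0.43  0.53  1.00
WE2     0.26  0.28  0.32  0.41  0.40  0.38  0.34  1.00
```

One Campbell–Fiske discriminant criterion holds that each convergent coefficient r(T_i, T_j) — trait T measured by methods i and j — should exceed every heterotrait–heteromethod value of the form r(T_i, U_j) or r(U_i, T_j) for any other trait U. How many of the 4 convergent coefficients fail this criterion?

Each convergent coefficient versus the relevant comparison correlations:
Bur (methods 1·2): 0.40 vs {0.34, 0.21, 0.42, 0.35, 0.26, 0.23} → fail.
SR (methods 1·2): 0.51 vs {0.21, 0.34, 0.35, 0.35, 0.28, 0.37} → pass.
Pro (methods 1·2): 0.67 vs {0.35, 0.42, 0.35, 0.35, 0.32, 0.30} → pass.
WE (methods 1·2): 0.41 vs {0.23, 0.26, 0.37, 0.28, 0.30, 0.32} → pass.
1 of 4 fail.

1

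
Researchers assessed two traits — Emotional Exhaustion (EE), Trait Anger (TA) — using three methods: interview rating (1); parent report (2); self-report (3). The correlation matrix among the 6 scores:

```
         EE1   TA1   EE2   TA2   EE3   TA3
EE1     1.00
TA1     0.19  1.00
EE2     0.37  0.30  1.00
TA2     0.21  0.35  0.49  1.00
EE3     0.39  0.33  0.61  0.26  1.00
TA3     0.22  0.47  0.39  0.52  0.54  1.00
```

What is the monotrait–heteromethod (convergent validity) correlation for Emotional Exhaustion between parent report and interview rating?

Same trait (EE), different methods: r(EE2, EE1) = 0.37.

0.37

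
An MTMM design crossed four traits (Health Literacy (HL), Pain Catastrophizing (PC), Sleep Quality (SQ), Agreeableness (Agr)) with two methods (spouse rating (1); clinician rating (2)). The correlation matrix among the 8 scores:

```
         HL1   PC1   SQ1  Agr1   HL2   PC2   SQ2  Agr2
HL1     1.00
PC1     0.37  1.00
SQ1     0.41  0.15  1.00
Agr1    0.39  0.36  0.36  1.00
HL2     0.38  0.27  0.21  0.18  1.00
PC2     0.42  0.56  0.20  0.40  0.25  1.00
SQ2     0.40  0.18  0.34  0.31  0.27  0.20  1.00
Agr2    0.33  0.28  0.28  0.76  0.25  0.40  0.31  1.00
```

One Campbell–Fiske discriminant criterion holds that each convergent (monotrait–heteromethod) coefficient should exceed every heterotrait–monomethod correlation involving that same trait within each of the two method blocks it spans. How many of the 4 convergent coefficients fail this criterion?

2

Checking each validity diagonal entry against its comparison values:
HL (methods 1·2): 0.38 vs {0.37, 0.25, 0.41, 0.27, 0.39, 0.25} → fail.
PC (methods 1·2): 0.56 vs {0.37, 0.25, 0.15, 0.20, 0.36, 0.40} → pass.
SQ (methods 1·2): 0.34 vs {0.41, 0.27, 0.15, 0.20, 0.36, 0.31} → fail.
Agr (methods 1·2): 0.76 vs {0.39, 0.25, 0.36, 0.40, 0.36, 0.31} → pass.
2 of 4 fail.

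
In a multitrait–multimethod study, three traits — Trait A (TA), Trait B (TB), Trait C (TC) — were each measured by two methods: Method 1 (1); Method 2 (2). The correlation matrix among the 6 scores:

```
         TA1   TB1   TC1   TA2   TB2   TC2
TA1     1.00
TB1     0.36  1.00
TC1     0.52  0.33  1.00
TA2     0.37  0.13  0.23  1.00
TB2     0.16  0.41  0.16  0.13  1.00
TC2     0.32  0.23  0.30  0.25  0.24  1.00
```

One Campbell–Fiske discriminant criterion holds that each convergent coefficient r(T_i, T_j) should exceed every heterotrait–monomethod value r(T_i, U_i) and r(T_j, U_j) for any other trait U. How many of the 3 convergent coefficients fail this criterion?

2

Checking each validity diagonal entry against its comparison values:
TA (methods 1·2): 0.37 vs {0.36, 0.13, 0.52, 0.25} → fail.
TB (methods 1·2): 0.41 vs {0.36, 0.13, 0.33, 0.24} → pass.
TC (methods 1·2): 0.30 vs {0.52, 0.25, 0.33, 0.24} → fail.
2 of 3 fail.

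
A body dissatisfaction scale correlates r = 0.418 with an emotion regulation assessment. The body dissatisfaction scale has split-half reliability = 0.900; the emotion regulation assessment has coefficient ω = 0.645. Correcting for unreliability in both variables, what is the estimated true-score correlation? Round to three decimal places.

r_true = r_obs / √(r_xx · r_yy) = 0.418 / √(0.900 × 0.645) = 0.418 / √0.580500 = 0.418 / 0.7619 ≈ 0.549.

0.549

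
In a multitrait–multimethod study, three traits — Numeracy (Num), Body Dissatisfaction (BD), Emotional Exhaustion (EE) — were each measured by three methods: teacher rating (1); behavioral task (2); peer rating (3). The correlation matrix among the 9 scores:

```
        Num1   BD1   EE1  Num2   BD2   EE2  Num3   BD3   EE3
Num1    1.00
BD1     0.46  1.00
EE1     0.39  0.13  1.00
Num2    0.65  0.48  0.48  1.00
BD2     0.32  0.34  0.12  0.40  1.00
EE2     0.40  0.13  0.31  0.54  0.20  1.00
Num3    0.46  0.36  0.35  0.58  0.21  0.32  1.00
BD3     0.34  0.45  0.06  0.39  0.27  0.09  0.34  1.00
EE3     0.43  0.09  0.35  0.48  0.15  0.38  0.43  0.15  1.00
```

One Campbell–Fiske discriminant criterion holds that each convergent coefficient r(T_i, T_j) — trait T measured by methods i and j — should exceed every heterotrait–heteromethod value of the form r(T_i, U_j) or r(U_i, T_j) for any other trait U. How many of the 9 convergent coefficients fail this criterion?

Each convergent coefficient versus the relevant comparison correlations:
Num (methods 1·2): 0.65 vs {0.32, 0.48, 0.40, 0.48} → pass.
Num (methods 1·3): 0.46 vs {0.34, 0.36, 0.43, 0.35} → pass.
Num (methods 2·3): 0.58 vs {0.39, 0.21, 0.48, 0.32} → pass.
BD (methods 1·2): 0.34 vs {0.48, 0.32, 0.13, 0.12} → fail.
BD (methods 1·3): 0.45 vs {0.36, 0.34, 0.09, 0.06} → pass.
BD (methods 2·3): 0.27 vs {0.21, 0.39, 0.15, 0.09} → fail.
EE (methods 1·2): 0.31 vs {0.48, 0.40, 0.12, 0.13} → fail.
EE (methods 1·3): 0.35 vs {0.35, 0.43, 0.06, 0.09} → fail.
EE (methods 2·3): 0.38 vs {0.32, 0.48, 0.09, 0.15} → fail.
5 of 9 fail.

5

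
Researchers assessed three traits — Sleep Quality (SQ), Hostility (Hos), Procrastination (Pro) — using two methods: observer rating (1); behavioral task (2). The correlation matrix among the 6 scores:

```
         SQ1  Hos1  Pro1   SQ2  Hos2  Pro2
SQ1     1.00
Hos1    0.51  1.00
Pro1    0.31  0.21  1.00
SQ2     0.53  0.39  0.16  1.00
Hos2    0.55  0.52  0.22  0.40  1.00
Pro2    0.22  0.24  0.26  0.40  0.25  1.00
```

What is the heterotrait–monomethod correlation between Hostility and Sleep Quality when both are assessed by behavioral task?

0.40

Different traits, same method: r(Hos2, SQ2) = 0.40.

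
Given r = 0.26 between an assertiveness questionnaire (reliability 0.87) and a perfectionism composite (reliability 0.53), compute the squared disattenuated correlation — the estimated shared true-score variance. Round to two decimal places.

Disattenuated r = 0.26 / √(0.87 × 0.53) = 0.26 / 0.6790 = 0.3829.
Shared true-score variance = 0.3829² = 0.1466 ≈ 0.15.

0.15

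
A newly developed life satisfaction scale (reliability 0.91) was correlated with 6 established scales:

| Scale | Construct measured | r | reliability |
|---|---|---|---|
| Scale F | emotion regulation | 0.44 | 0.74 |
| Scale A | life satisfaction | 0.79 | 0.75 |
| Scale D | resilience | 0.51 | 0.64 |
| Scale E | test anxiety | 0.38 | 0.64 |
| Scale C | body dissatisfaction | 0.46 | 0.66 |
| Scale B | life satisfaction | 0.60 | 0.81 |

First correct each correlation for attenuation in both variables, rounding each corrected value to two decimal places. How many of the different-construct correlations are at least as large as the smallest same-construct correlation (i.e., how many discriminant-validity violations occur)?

0

Disattenuated r (r / √(r_scale · r_new)):
  Scale F (disc): 0.44 / √(0.74·0.91) = 0.54
  Scale A (conv): 0.79 / √(0.75·0.91) = 0.96
  Scale D (disc): 0.51 / √(0.64·0.91) = 0.67
  Scale E (disc): 0.38 / √(0.64·0.91) = 0.50
  Scale C (disc): 0.46 / √(0.66·0.91) = 0.59
  Scale B (conv): 0.60 / √(0.81·0.91) = 0.70
Smallest convergent = 0.70. Discriminant values: 0.54, 0.67, 0.50, 0.59; count ≥ 0.70 → 0.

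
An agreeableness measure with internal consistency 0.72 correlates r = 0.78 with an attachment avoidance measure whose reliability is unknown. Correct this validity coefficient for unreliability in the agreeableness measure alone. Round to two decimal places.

Single correction: r_c = r_obs / √r_xx = 0.78 / √0.72 = 0.78 / 0.8485 ≈ 0.92.

0.92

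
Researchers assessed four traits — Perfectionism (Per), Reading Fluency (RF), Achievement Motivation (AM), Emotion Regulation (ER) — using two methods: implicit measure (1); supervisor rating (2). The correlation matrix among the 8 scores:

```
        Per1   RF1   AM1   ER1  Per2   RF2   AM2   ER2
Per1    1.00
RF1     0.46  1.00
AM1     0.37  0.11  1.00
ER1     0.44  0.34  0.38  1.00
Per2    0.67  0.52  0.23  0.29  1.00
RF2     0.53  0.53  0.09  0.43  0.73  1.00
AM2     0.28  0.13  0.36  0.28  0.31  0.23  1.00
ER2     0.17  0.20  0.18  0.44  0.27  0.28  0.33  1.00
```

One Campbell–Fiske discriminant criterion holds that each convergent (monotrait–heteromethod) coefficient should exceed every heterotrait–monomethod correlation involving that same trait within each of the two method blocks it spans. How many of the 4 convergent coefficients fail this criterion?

4

Each convergent coefficient versus the relevant comparison correlations:
Per (methods 1·2): 0.67 vs {0.46, 0.73, 0.37, 0.31, 0.44, 0.27} → fail.
RF (methods 1·2): 0.53 vs {0.46, 0.73, 0.11, 0.23, 0.34, 0.28} → fail.
AM (methods 1·2): 0.36 vs {0.37, 0.31, 0.11, 0.23, 0.38, 0.33} → fail.
ER (methods 1·2): 0.44 vs {0.44, 0.27, 0.34, 0.28, 0.38, 0.33} → fail.
4 of 4 fail.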